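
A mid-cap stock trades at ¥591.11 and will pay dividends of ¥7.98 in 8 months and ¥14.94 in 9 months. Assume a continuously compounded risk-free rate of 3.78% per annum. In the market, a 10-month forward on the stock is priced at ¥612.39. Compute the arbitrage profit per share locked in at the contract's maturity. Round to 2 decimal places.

¥25.38 per share

PV(dividends) I = 7.98·e^(−0.0378·8/12) + 14.94·e^(−0.0378·9/12) = 22.3038
Fair forward F* = (S − I)·e^(rT) = (591.11 − 22.3038)·e^0.031500 = 568.8062 × 1.032001 = 587.0086
Market ¥612.39 > fair 587.0086: forward overpriced → cash-and-carry (borrow at r, buy the stock and collect the dividends, short the forward).
Profit at T = |F_mkt − F*| = |612.39 − 587.0086| = ¥25.38 per share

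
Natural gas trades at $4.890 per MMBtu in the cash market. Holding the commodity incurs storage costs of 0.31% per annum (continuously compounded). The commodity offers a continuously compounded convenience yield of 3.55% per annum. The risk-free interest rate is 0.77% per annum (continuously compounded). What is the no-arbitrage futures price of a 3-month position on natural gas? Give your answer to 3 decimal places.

$4.860 per MMBtu

Net carry = r + u − y = 0.0077 + 0.0031 − 0.0355 = -0.0247
F = S·e^((r+u−y)T) = 4.890 · e^(-0.0247 × 3/12) = 4.890 · e^-0.006175
= 4.890 × 0.993844 = $4.860 per MMBtu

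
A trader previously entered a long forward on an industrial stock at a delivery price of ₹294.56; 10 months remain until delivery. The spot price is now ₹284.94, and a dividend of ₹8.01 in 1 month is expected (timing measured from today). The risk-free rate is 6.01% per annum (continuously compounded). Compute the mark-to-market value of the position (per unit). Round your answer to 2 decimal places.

PV(remaining dividends) I = 8.01·e^(−0.0601·1/12) = 7.9700
Current forward F = (S − I)·e^(rT) = (284.94 − 7.9700)·e^(0.0601·10/12) = 276.9700 × 1.051359 = 291.1949
Value (long) = (F − K)·e^(−rT) = (291.1949 − 294.56) × 0.951150 = -3.2007
Value = -₹3.20

-₹3.20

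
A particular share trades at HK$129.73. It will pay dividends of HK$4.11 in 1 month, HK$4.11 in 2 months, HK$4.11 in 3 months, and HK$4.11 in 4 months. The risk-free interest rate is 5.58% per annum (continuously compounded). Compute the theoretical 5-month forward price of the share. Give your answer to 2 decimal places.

PV(dividends) I = 4.11·e^(−0.0558·1/12) + 4.11·e^(−0.0558·2/12) + 4.11·e^(−0.0558·3/12) + 4.11·e^(−0.0558·4/12)
I = 4.0909 + 4.0720 + 4.0531 + 4.0343 = 16.2503
F = (S − I)·e^(rT) = (129.73 − 16.2503) · e^(0.0558·5/12)
= 113.4797 · e^0.023250 = 113.4797 × 1.023522 = HK$116.15

HK$116.15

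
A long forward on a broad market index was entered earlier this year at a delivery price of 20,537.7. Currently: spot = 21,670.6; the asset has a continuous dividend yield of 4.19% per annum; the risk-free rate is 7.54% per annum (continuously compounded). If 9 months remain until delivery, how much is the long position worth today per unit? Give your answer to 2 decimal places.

1591.67

Current fair forward for the remaining 9 months: F = S·e^((r − q)·T), (r − q) = 0.0754 − 0.0419 = 0.0335
F = 21670.6 · e^(0.0335 × 9/12) = 21670.6 × 1.02544329 = 22221.9714
Value of long forward = (F − K)·e^(−rT) = (22221.9714 − 20537.7) · e^(−0.0754·9/12)
= 1684.2714 × 0.94501923 = 1591.67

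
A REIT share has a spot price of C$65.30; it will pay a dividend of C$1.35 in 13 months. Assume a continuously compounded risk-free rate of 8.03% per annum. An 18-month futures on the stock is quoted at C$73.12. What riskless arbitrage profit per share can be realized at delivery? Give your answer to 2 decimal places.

C$0.86 per share

PV(dividends) I = 1.35·e^(−0.0803·13/12) = 1.2375
Fair futures F* = (S − I)·e^(rT) = (65.30 − 1.2375)·e^0.120450 = 64.0625 × 1.128004 = 72.2628
Market C$73.12 > fair 72.2628: forward overpriced → cash-and-carry (borrow at r, buy the stock and collect the dividends, short the forward).
Profit at T = |F_mkt − F*| = |73.12 − 72.2628| = C$0.86 per share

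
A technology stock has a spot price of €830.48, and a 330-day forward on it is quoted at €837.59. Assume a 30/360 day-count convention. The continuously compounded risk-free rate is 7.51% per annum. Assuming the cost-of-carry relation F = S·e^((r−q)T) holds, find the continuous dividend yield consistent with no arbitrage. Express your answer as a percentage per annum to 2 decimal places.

From F = S·e^((r−q)T): (r − q) = ln(F/S)/T
ln(837.59/830.48) = ln(1.008561) = 0.008525
(r − q) = 0.008525 / (330/360) = 0.009300
q = r − ln(F/S)/T = 0.0751 − 0.009300 = 0.065800
q = 6.58%

6.58%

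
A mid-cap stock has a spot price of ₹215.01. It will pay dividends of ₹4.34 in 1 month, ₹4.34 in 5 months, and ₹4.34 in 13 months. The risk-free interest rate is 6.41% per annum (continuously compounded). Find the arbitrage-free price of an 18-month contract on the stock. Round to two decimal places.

₹222.85

PV(dividends) I = 4.34·e^(−0.0641·1/12) + 4.34·e^(−0.0641·5/12) + 4.34·e^(−0.0641·13/12)
I = 4.3169 + 4.2256 + 4.0488 = 12.5913
F = (S − I)·e^(rT) = (215.01 − 12.5913) · e^(0.0641·18/12)
= 202.4187 · e^0.096150 = 202.4187 × 1.100924 = ₹222.85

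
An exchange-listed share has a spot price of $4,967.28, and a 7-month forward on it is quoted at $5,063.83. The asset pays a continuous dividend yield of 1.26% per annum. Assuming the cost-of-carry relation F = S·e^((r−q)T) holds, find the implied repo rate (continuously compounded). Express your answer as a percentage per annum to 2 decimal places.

4.56%

From F = S·e^((r−q)T): (r − q) = ln(F/S)/T
ln(5063.83/4967.28) = ln(1.019437) = 0.019251
(r − q) = 0.019251 / (7/12) = 0.033002
r = ln(F/S)/T + q = 0.033002 + 0.0126 = 0.045602
r = 4.56%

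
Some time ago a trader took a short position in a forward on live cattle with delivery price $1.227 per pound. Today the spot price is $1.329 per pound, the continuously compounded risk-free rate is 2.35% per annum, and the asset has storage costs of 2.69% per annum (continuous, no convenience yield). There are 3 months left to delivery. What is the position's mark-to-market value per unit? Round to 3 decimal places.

Current fair forward for the remaining 3 months: F = S·e^((r + u)·T), (r + u) = 0.0235 + 0.0269 = 0.0504
F = 1.329 · e^(0.0504 × 3/12) = 1.329 × 1.012680 = 1.3459
Value of long forward = (F − K)·e^(−rT) = (1.3459 − 1.227) · e^(−0.0235·3/12)
= 0.1189 × 0.994142 = 0.118
Short position value = −(long value) = -$0.118

-$0.118 per pound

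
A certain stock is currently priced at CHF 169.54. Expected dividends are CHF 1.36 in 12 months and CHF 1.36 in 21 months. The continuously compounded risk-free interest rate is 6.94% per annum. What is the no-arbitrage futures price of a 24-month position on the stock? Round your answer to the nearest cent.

PV(dividends) I = 1.36·e^(−0.0694·12/12) + 1.36·e^(−0.0694·21/12)
I = 1.2688 + 1.2045 = 2.4733
F = (S − I)·e^(rT) = (169.54 − 2.4733) · e^(0.0694·24/12)
= 167.0667 · e^0.138800 = 167.0667 × 1.148894 = CHF 191.94

CHF 191.94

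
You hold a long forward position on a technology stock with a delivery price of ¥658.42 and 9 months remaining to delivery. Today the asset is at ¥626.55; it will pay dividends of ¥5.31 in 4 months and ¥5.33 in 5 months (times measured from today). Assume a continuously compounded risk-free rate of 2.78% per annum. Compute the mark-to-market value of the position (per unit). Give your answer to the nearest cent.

PV(remaining dividends) I = 5.31·e^(−0.0278·4/12) + 5.33·e^(−0.0278·5/12) = 10.5296
Current forward F = (S − I)·e^(rT) = (626.55 − 10.5296)·e^(0.0278·9/12) = 616.0204 × 1.021069 = 628.9993
Value (long) = (F − K)·e^(−rT) = (628.9993 − 658.42) × 0.979366 = -28.8136
Value = -¥28.81

-¥28.81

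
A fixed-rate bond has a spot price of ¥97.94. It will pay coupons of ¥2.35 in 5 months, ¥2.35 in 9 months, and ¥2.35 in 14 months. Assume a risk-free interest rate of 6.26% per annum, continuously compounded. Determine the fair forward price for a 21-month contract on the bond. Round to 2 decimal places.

¥101.79

PV(coupons) I = 2.35·e^(−0.0626·5/12) + 2.35·e^(−0.0626·9/12) + 2.35·e^(−0.0626·14/12)
I = 2.2895 + 2.2422 + 2.1845 = 6.7162
F = (S − I)·e^(rT) = (97.94 − 6.7162) · e^(0.0626·21/12)
= 91.2238 · e^0.109550 = 91.2238 × 1.115776 = ¥101.79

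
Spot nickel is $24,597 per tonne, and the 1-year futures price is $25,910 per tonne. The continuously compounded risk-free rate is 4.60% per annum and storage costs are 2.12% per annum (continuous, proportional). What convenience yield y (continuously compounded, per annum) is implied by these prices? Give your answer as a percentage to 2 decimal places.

1.52%

F = S·e^((r+u−y)T) ⇒ (r+u−y) = ln(F/S)/T
ln(25910/24597) = 0.052005; /T ⇒ 0.052005
y = r + u − ln(F/S)/T = 0.0460 + 0.0212 − 0.052005 = 0.015195
y = 1.52%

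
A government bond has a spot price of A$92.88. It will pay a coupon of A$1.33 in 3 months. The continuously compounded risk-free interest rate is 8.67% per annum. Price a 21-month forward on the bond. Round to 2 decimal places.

A$106.58

PV(coupons) I = 1.33·e^(−0.0867·3/12)
I = 1.3015
F = (S − I)·e^(rT) = (92.88 − 1.3015) · e^(0.0867·21/12)
= 91.5785 · e^0.151725 = 91.5785 × 1.163840 = A$106.58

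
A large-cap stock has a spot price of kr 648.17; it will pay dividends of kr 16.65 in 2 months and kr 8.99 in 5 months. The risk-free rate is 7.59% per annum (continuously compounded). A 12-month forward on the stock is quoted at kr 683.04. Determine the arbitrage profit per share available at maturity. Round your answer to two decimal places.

kr 10.89 per share

PV(dividends) I = 16.65·e^(−0.0759·2/12) + 8.99·e^(−0.0759·5/12) = 25.1508
Fair forward F* = (S − I)·e^(rT) = (648.17 − 25.1508)·e^0.075900 = 623.0192 × 1.078855 = 672.1474
Market kr 683.04 > fair 672.1474: forward overpriced → cash-and-carry (borrow at r, buy the stock and collect the dividends, short the forward).
Profit at T = |F_mkt − F*| = |683.04 − 672.1474| = kr 10.89 per share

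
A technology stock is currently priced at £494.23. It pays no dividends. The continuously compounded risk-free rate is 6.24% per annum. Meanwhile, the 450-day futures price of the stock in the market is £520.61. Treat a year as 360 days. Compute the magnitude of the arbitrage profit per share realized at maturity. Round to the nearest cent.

Fair futures: F* = S·e^(carry·T), with carry = r = 0.0624
F* = 494.23 · e^(0.0624 × 450/360) = 494.23 · e^0.078000 = 494.23 × 1.081123 = £534.3234
Market £520.61 < fair £534.3234: forward underpriced → reverse cash-and-carry (short spot, go long the forward).
At maturity, profit = |F_mkt − F*| = |520.61 − 534.3234| = £13.71 per share

£13.71 per share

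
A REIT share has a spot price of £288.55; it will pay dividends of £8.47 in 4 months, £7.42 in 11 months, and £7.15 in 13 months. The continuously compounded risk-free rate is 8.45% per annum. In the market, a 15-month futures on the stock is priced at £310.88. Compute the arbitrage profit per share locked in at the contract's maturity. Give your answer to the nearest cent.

£14.22 per share

PV(dividends) I = 8.47·e^(−0.0845·4/12) + 7.42·e^(−0.0845·11/12) + 7.15·e^(−0.0845·13/12) = 21.6263
Fair futures F* = (S − I)·e^(rT) = (288.55 − 21.6263)·e^0.105625 = 266.9237 × 1.111405 = 296.6603
Market £310.88 > fair 296.6603: forward overpriced → cash-and-carry (borrow at r, buy the stock and collect the dividends, short the forward).
Profit at T = |F_mkt − F*| = |310.88 − 296.6603| = £14.22 per share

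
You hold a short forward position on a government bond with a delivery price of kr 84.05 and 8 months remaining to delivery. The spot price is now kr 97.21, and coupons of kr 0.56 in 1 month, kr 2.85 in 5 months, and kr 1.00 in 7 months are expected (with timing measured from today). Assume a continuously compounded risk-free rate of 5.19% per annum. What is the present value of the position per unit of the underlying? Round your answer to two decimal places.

PV(remaining coupons) I = 0.56·e^(−0.0519·1/12) + 2.85·e^(−0.0519·5/12) + 1.00·e^(−0.0519·7/12) = 4.3168
Current forward F = (S − I)·e^(rT) = (97.21 − 4.3168)·e^(0.0519·8/12) = 92.8932 × 1.035206 = 96.1636
Value (long) = (F − K)·e^(−rT) = (96.1636 − 84.05) × 0.965992 = 11.7016
Short position value = −(long value) = -kr 11.70

-kr 11.70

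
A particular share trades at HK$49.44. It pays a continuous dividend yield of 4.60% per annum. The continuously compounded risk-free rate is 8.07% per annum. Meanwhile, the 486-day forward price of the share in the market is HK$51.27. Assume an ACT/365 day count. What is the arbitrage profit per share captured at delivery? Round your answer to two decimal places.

Fair forward: F* = S·e^(carry·T), with carry = (r − q) = 0.0807 − 0.0460 = 0.0347
F* = 49.44 · e^(0.0347 × 486/365) = 49.44 · e^0.046203 = 49.44 × 1.047287 = HK$51.7779
Market HK$51.27 < fair HK$51.7779: forward underpriced → reverse cash-and-carry (short spot, go long the forward).
At maturity, profit = |F_mkt − F*| = |51.27 − 51.7779| = HK$0.51 per share

HK$0.51 per share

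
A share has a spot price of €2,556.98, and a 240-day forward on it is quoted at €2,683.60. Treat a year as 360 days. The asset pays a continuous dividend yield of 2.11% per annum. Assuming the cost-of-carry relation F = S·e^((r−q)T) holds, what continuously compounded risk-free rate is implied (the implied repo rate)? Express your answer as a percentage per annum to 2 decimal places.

From F = S·e^((r−q)T): (r − q) = ln(F/S)/T
ln(2683.60/2556.98) = ln(1.049519) = 0.048332
(r − q) = 0.048332 / (240/360) = 0.072498
r = ln(F/S)/T + q = 0.072498 + 0.0211 = 0.093598
r = 9.36%

9.36%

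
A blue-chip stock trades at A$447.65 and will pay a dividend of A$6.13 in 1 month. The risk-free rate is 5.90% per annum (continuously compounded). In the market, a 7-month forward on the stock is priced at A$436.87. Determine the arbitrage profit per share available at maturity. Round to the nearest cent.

PV(dividends) I = 6.13·e^(−0.0590·1/12) = 6.0999
Fair forward F* = (S − I)·e^(rT) = (447.65 − 6.0999)·e^0.034417 = 441.5501 × 1.035016 = 457.0114
Market A$436.87 < fair 457.0114: forward underpriced → reverse cash-and-carry (short the stock, invest proceeds at r, pay the dividends, go long the forward).
Profit at T = |F_mkt − F*| = |436.87 − 457.0114| = A$20.14 per share

A$20.14 per share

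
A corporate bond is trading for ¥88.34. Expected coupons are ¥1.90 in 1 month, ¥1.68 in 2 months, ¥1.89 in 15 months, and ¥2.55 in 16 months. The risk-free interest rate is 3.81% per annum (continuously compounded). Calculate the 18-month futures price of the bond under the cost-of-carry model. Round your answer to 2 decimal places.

PV(coupons) I = 1.90·e^(−0.0381·1/12) + 1.68·e^(−0.0381·2/12) + 1.89·e^(−0.0381·15/12) + 2.55·e^(−0.0381·16/12)
I = 1.8940 + 1.6694 + 1.8021 + 2.4237 = 7.7892
F = (S − I)·e^(rT) = (88.34 − 7.7892) · e^(0.0381·18/12)
= 80.5508 · e^0.057150 = 80.5508 × 1.058815 = ¥85.29

¥85.29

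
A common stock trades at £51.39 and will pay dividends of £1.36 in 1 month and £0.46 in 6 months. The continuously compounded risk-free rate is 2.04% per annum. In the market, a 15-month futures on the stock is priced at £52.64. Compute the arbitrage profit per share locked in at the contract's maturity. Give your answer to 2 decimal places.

£1.78 per share

PV(dividends) I = 1.36·e^(−0.0204·1/12) + 0.46·e^(−0.0204·6/12) = 1.8130
Fair futures F* = (S − I)·e^(rT) = (51.39 − 1.8130)·e^0.025500 = 49.5770 × 1.025828 = 50.8575
Market £52.64 > fair 50.8575: forward overpriced → cash-and-carry (borrow at r, buy the stock and collect the dividends, short the forward).
Profit at T = |F_mkt − F*| = |52.64 − 50.8575| = £1.78 per share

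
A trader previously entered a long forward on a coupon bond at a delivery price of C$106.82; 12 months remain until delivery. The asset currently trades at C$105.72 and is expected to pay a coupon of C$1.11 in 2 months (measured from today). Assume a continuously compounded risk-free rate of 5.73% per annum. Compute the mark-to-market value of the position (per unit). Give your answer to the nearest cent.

PV(remaining coupons) I = 1.11·e^(−0.0573·2/12) = 1.0994
Current forward F = (S − I)·e^(rT) = (105.72 − 1.0994)·e^(0.0573·12/12) = 104.6206 × 1.058973 = 110.7904
Value (long) = (F − K)·e^(−rT) = (110.7904 − 106.82) × 0.944311 = 3.7493
Value = C$3.75

C$3.75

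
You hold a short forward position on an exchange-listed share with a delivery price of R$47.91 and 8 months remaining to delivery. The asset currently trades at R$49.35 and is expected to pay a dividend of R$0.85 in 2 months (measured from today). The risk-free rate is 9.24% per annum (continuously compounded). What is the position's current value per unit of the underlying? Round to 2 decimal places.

-R$3.47

PV(remaining dividends) I = 0.85·e^(−0.0924·2/12) = 0.8370
Current forward F = (S − I)·e^(rT) = (49.35 − 0.8370)·e^(0.0924·8/12) = 48.5130 × 1.063537 = 51.5954
Value (long) = (F − K)·e^(−rT) = (51.5954 − 47.91) × 0.940259 = 3.4652
Short position value = −(long value) = -R$3.47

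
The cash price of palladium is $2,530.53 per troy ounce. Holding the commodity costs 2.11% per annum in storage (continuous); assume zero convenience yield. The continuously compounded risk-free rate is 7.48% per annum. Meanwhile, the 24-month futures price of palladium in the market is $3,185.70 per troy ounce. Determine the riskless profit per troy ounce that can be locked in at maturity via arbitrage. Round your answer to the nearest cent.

$120.14 per troy ounce

Fair futures: F* = S·e^(carry·T), with carry = (r + u) = 0.0748 + 0.0211 = 0.0959
F* = 2530.53 · e^(0.0959 × 24/12) = 2530.53 · e^0.19180000 = 2530.53 × 1.21142821 = $3065.5554
Market $3185.70 > fair $3065.5554: forward overpriced → cash-and-carry (buy spot, short the forward).
At maturity, profit = |F_mkt − F*| = |3185.70 − 3065.5554| = $120.14 per troy ounce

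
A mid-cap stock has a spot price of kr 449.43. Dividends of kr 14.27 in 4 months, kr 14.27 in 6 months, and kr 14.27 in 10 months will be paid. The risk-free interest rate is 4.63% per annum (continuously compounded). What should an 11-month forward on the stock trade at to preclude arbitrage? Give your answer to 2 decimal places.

PV(dividends) I = 14.27·e^(−0.0463·4/12) + 14.27·e^(−0.0463·6/12) + 14.27·e^(−0.0463·10/12)
I = 14.0515 + 13.9434 + 13.7299 = 41.7248
F = (S − I)·e^(rT) = (449.43 − 41.7248) · e^(0.0463·11/12)
= 407.7052 · e^0.042442 = 407.7052 × 1.043356 = kr 425.38

kr 425.38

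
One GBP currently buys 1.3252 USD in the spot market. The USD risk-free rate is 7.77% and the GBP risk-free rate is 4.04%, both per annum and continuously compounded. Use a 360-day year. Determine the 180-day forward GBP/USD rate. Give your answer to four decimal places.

F = S·e^((r_USD − r_GBP)T) = 1.3252 · e^((0.0777 − 0.0404) × 180/360)
= 1.3252 · e^0.018650 = 1.3252 × 1.018825
F = 1.3501 USD per GBP

1.3501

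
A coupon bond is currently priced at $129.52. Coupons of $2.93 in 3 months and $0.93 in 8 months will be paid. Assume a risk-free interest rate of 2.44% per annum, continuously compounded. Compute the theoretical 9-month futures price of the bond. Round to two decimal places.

$128.01

PV(coupons) I = 2.93·e^(−0.0244·3/12) + 0.93·e^(−0.0244·8/12)
I = 2.9122 + 0.9150 = 3.8272
F = (S − I)·e^(rT) = (129.52 − 3.8272) · e^(0.0244·9/12)
= 125.6928 · e^0.018300 = 125.6928 × 1.018468 = $128.01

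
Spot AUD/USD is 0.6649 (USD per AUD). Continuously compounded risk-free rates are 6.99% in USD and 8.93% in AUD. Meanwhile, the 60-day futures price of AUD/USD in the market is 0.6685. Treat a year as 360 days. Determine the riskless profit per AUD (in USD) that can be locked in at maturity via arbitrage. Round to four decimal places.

Fair futures: F* = S·e^(carry·T), with carry = (r_USD − r_AUD) = 0.0699 − 0.0893 = -0.0194
F* = 0.6649 · e^(-0.0194 × 60/360) = 0.6649 · e^-0.003233 = 0.6649 × 0.996772 = 0.6628
Market 0.6685 > fair 0.6628: forward overpriced → cash-and-carry (buy spot, short the forward).
At maturity, profit = |F_mkt − F*| = |0.6685 − 0.6628| = 0.0057 per AUD (in USD)

0.0057 per AUD (in USD)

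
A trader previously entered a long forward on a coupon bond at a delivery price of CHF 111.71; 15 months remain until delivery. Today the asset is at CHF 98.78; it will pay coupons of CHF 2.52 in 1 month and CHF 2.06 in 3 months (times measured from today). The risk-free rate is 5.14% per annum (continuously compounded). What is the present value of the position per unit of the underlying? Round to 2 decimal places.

PV(remaining coupons) I = 2.52·e^(−0.0514·1/12) + 2.06·e^(−0.0514·3/12) = 4.5429
Current forward F = (S − I)·e^(rT) = (98.78 − 4.5429)·e^(0.0514·15/12) = 94.2371 × 1.066359 = 100.4906
Value (long) = (F − K)·e^(−rT) = (100.4906 − 111.71) × 0.937771 = -10.5212
Value = -CHF 10.52

-CHF 10.52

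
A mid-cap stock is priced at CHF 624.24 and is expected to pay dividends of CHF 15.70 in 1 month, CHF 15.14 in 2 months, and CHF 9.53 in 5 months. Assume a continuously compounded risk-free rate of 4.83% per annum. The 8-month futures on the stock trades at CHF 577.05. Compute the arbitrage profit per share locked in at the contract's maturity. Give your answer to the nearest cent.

CHF 26.31 per share

PV(dividends) I = 15.70·e^(−0.0483·1/12) + 15.14·e^(−0.0483·2/12) + 9.53·e^(−0.0483·5/12) = 39.9957
Fair futures F* = (S − I)·e^(rT) = (624.24 − 39.9957)·e^0.032200 = 584.2443 × 1.032724 = 603.3631
Market CHF 577.05 < fair 603.3631: forward underpriced → reverse cash-and-carry (short the stock, invest proceeds at r, pay the dividends, go long the forward).
Profit at T = |F_mkt − F*| = |577.05 − 603.3631| = CHF 26.31 per share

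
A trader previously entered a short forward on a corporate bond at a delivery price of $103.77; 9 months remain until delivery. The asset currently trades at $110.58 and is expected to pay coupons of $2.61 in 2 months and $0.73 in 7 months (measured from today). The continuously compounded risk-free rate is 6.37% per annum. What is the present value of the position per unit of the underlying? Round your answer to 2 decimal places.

-$8.37

PV(remaining coupons) I = 2.61·e^(−0.0637·2/12) + 0.73·e^(−0.0637·7/12) = 3.2858
Current forward F = (S − I)·e^(rT) = (110.58 − 3.2858)·e^(0.0637·9/12) = 107.2942 × 1.048935 = 112.5446
Value (long) = (F − K)·e^(−rT) = (112.5446 − 103.77) × 0.953348 = 8.3652
Short position value = −(long value) = -$8.37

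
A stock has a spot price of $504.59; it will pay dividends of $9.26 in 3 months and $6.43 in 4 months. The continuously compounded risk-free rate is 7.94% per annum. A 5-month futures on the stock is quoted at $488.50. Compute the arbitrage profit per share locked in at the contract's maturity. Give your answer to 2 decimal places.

$17.21 per share

PV(dividends) I = 9.26·e^(−0.0794·3/12) + 6.43·e^(−0.0794·4/12) = 15.3401
Fair futures F* = (S − I)·e^(rT) = (504.59 − 15.3401)·e^0.033083 = 489.2499 × 1.033636 = 505.7063
Market $488.50 < fair 505.7063: forward underpriced → reverse cash-and-carry (short the stock, invest proceeds at r, pay the dividends, go long the forward).
Profit at T = |F_mkt − F*| = |488.50 − 505.7063| = $17.21 per share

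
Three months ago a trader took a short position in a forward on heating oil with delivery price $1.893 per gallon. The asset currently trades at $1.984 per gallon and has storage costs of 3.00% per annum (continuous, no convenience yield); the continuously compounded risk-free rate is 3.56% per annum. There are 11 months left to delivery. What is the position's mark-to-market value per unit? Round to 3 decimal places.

Current fair forward for the remaining 11 months: F = S·e^((r + u)·T), (r + u) = 0.0356 + 0.0300 = 0.0656
F = 1.984 · e^(0.0656 × 11/12) = 1.984 × 1.061978 = 2.1070
Value of long forward = (F − K)·e^(−rT) = (2.1070 − 1.893) · e^(−0.0356·11/12)
= 0.2140 × 0.967893 = 0.207
Short position value = −(long value) = -$0.207

-$0.207 per gallon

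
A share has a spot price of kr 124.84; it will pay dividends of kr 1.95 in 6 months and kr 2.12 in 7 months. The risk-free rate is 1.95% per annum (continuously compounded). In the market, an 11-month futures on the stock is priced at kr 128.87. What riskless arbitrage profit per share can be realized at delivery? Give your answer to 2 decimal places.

PV(dividends) I = 1.95·e^(−0.0195·6/12) + 2.12·e^(−0.0195·7/12) = 4.0271
Fair futures F* = (S − I)·e^(rT) = (124.84 − 4.0271)·e^0.017875 = 120.8129 × 1.018036 = 122.9919
Market kr 128.87 > fair 122.9919: forward overpriced → cash-and-carry (borrow at r, buy the stock and collect the dividends, short the forward).
Profit at T = |F_mkt − F*| = |128.87 − 122.9919| = kr 5.88 per share

kr 5.88 per share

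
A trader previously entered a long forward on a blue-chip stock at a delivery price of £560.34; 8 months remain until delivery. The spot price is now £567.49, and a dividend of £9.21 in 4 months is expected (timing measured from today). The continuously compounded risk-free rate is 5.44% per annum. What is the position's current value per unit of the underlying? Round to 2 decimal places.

PV(remaining dividends) I = 9.21·e^(−0.0544·4/12) = 9.0445
Current forward F = (S − I)·e^(rT) = (567.49 − 9.0445)·e^(0.0544·8/12) = 558.4455 × 1.036932 = 579.0700
Value (long) = (F − K)·e^(−rT) = (579.0700 − 560.34) × 0.964383 = 18.0629
Value = £18.06

£18.06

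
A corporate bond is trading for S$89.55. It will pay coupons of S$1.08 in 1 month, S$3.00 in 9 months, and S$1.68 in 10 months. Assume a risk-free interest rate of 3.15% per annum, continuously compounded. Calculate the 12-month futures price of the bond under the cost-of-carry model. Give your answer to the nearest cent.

PV(coupons) I = 1.08·e^(−0.0315·1/12) + 3.00·e^(−0.0315·9/12) + 1.68·e^(−0.0315·10/12)
I = 1.0772 + 2.9300 + 1.6365 = 5.6437
F = (S − I)·e^(rT) = (89.55 − 5.6437) · e^(0.0315·12/12)
= 83.9063 · e^0.031500 = 83.9063 × 1.032001 = S$86.59

S$86.59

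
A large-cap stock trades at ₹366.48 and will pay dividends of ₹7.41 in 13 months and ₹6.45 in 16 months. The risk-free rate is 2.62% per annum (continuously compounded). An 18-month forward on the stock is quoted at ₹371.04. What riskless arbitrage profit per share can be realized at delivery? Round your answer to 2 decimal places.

PV(dividends) I = 7.41·e^(−0.0262·13/12) + 6.45·e^(−0.0262·16/12) = 13.4312
Fair forward F* = (S − I)·e^(rT) = (366.48 − 13.4312)·e^0.039300 = 353.0488 × 1.040082 = 367.1997
Market ₹371.04 > fair 367.1997: forward overpriced → cash-and-carry (borrow at r, buy the stock and collect the dividends, short the forward).
Profit at T = |F_mkt − F*| = |371.04 − 367.1997| = ₹3.84 per share

₹3.84 per share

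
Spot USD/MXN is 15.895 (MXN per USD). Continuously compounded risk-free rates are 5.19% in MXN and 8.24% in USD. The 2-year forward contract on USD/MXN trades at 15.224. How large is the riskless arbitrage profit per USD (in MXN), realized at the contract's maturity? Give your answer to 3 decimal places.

Fair forward: F* = S·e^(carry·T), with carry = (r_MXN − r_USD) = 0.0519 − 0.0824 = -0.0305
F* = 15.895 · e^(-0.0305 × 2) = 15.895 · e^-0.061000 = 15.895 × 0.940823 = 14.9544
Market 15.224 > fair 14.9544: forward overpriced → cash-and-carry (buy spot, short the forward).
At maturity, profit = |F_mkt − F*| = |15.224 − 14.9544| = 0.270 per USD (in MXN)

0.270 per USD (in MXN)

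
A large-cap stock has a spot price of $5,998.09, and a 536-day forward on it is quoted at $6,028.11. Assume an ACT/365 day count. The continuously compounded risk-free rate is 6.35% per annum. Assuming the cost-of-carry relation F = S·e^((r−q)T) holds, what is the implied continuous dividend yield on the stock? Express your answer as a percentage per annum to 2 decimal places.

6.01%

From F = S·e^((r−q)T): (r − q) = ln(F/S)/T
ln(6028.11/5998.09) = ln(1.005005) = 0.004993
(r − q) = 0.004993 / (536/365) = 0.003400
q = r − ln(F/S)/T = 0.0635 − 0.003400 = 0.060100
q = 6.01%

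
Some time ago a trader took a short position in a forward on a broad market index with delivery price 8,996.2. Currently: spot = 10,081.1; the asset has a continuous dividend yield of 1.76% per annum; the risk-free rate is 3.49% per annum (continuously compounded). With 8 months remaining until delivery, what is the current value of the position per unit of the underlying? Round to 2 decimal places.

-1174.20

Current fair forward for the remaining 8 months: F = S·e^((r − q)·T), (r − q) = 0.0349 − 0.0176 = 0.0173
F = 10081.1 · e^(0.0173 × 8/12) = 10081.1 × 1.01160010 = 10198.0418
Value of long forward = (F − K)·e^(−rT) = (10198.0418 − 8996.2) · e^(−0.0349·8/12)
= 1201.8418 × 0.97700192 = 1174.20
Short position value = −(long value) = -1174.20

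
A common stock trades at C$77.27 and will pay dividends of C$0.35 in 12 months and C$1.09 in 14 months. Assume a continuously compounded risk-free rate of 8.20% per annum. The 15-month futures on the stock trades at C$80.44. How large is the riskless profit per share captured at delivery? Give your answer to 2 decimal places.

PV(dividends) I = 0.35·e^(−0.0820·12/12) + 1.09·e^(−0.0820·14/12) = 1.3130
Fair futures F* = (S − I)·e^(rT) = (77.27 − 1.3130)·e^0.102500 = 75.9570 × 1.107937 = 84.1556
Market C$80.44 < fair 84.1556: forward underpriced → reverse cash-and-carry (short the stock, invest proceeds at r, pay the dividends, go long the forward).
Profit at T = |F_mkt − F*| = |80.44 − 84.1556| = C$3.72 per share

C$3.72 per share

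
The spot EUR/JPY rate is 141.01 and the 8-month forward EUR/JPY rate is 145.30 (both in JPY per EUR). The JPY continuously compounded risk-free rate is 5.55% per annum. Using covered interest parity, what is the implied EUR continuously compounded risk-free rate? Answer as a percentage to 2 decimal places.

1.05%

F = S·e^((r_JPY − r_EUR)T) ⇒ r_EUR = r_JPY − ln(F/S)/T
ln(145.30/141.01) = 0.029970; /(8/12) = 0.044955
r_EUR = 0.0555 − 0.044955 = 0.010545
r_EUR = 1.05%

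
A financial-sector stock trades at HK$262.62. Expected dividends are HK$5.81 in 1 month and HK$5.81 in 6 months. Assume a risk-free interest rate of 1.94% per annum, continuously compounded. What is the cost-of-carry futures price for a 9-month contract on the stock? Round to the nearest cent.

PV(dividends) I = 5.81·e^(−0.0194·1/12) + 5.81·e^(−0.0194·6/12)
I = 5.8006 + 5.7539 = 11.5545
F = (S − I)·e^(rT) = (262.62 − 11.5545) · e^(0.0194·9/12)
= 251.0655 · e^0.014550 = 251.0655 × 1.014656 = HK$254.75

HK$254.75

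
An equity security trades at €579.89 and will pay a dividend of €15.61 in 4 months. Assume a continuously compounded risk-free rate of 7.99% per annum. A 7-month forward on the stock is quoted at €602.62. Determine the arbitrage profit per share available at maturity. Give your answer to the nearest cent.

€10.99 per share

PV(dividends) I = 15.61·e^(−0.0799·4/12) = 15.1997
Fair forward F* = (S − I)·e^(rT) = (579.89 − 15.1997)·e^0.046608 = 564.6903 × 1.047711 = 591.6322
Market €602.62 > fair 591.6322: forward overpriced → cash-and-carry (borrow at r, buy the stock and collect the dividends, short the forward).
Profit at T = |F_mkt − F*| = |602.62 − 591.6322| = €10.99 per share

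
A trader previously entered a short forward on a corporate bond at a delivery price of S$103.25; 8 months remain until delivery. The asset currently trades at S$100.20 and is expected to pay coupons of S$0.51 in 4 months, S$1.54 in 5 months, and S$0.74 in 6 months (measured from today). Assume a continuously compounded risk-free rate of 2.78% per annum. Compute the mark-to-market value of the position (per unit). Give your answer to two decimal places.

PV(remaining coupons) I = 0.51·e^(−0.0278·4/12) + 1.54·e^(−0.0278·5/12) + 0.74·e^(−0.0278·6/12) = 2.7573
Current forward F = (S − I)·e^(rT) = (100.20 − 2.7573)·e^(0.0278·8/12) = 97.4427 × 1.018706 = 99.2655
Value (long) = (F − K)·e^(−rT) = (99.2655 − 103.25) × 0.981637 = -3.9113
Short position value = −(long value) = S$3.91

S$3.91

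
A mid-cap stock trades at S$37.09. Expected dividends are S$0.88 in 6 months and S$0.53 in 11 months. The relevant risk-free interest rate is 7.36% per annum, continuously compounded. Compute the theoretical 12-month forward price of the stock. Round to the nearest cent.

S$38.48

PV(dividends) I = 0.88·e^(−0.0736·6/12) + 0.53·e^(−0.0736·11/12)
I = 0.8482 + 0.4954 = 1.3436
F = (S − I)·e^(rT) = (37.09 − 1.3436) · e^(0.0736·12/12)
= 35.7464 · e^0.073600 = 35.7464 × 1.076376 = S$38.48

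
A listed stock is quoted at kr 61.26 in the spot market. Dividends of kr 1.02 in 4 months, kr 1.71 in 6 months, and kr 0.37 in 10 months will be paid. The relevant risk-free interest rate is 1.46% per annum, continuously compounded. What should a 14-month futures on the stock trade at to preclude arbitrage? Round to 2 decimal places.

kr 59.18

PV(dividends) I = 1.02·e^(−0.0146·4/12) + 1.71·e^(−0.0146·6/12) + 0.37·e^(−0.0146·10/12)
I = 1.0150 + 1.6976 + 0.3655 = 3.0781
F = (S − I)·e^(rT) = (61.26 − 3.0781) · e^(0.0146·14/12)
= 58.1819 · e^0.017033 = 58.1819 × 1.017179 = kr 59.18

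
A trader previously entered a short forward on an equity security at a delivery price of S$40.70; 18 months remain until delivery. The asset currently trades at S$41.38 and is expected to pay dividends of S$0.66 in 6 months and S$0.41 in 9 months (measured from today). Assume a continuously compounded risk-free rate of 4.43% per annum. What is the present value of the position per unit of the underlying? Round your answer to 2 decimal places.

-S$2.25

PV(remaining dividends) I = 0.66·e^(−0.0443·6/12) + 0.41·e^(−0.0443·9/12) = 1.0421
Current forward F = (S − I)·e^(rT) = (41.38 − 1.0421)·e^(0.0443·18/12) = 40.3379 × 1.068708 = 43.1094
Value (long) = (F − K)·e^(−rT) = (43.1094 − 40.70) × 0.935710 = 2.2545
Short position value = −(long value) = -S$2.25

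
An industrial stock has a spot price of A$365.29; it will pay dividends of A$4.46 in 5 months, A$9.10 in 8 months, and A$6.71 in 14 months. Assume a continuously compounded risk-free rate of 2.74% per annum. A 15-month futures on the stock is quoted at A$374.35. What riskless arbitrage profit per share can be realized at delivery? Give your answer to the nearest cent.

PV(dividends) I = 4.46·e^(−0.0274·5/12) + 9.10·e^(−0.0274·8/12) + 6.71·e^(−0.0274·14/12) = 19.8435
Fair futures F* = (S − I)·e^(rT) = (365.29 − 19.8435)·e^0.034250 = 345.4465 × 1.034843 = 357.4829
Market A$374.35 > fair 357.4829: forward overpriced → cash-and-carry (borrow at r, buy the stock and collect the dividends, short the forward).
Profit at T = |F_mkt − F*| = |374.35 − 357.4829| = A$16.87 per share

A$16.87 per share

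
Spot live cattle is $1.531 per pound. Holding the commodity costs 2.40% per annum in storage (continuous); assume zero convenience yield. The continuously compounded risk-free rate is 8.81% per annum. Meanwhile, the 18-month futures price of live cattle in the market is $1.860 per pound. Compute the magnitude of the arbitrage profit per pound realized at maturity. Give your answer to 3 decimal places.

$0.049 per pound

Fair futures: F* = S·e^(carry·T), with carry = (r + u) = 0.0881 + 0.0240 = 0.1121
F* = 1.531 · e^(0.1121 × 18/12) = 1.531 · e^0.168150 = 1.531 × 1.183114 = $1.8113
Market $1.860 > fair $1.8113: forward overpriced → cash-and-carry (buy spot, short the forward).
At maturity, profit = |F_mkt − F*| = |1.860 − 1.8113| = $0.049 per pound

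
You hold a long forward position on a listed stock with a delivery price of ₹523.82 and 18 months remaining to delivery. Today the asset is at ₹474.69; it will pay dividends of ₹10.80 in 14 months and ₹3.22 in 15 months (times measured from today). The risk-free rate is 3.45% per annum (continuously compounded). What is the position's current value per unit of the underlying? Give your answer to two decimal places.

PV(remaining dividends) I = 10.80·e^(−0.0345·14/12) + 3.22·e^(−0.0345·15/12) = 13.4580
Current forward F = (S − I)·e^(rT) = (474.69 − 13.4580)·e^(0.0345·18/12) = 461.2320 × 1.053112 = 485.7290
Value (long) = (F − K)·e^(−rT) = (485.7290 − 523.82) × 0.949566 = -36.1699
Value = -₹36.17

-₹36.17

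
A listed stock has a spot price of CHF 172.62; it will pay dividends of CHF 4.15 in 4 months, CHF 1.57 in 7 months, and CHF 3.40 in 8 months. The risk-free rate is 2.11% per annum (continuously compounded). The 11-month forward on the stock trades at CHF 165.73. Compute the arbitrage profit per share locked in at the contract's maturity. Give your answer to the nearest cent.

PV(dividends) I = 4.15·e^(−0.0211·4/12) + 1.57·e^(−0.0211·7/12) + 3.40·e^(−0.0211·8/12) = 9.0242
Fair forward F* = (S − I)·e^(rT) = (172.62 − 9.0242)·e^0.019342 = 163.5958 × 1.019530 = 166.7908
Market CHF 165.73 < fair 166.7908: forward underpriced → reverse cash-and-carry (short the stock, invest proceeds at r, pay the dividends, go long the forward).
Profit at T = |F_mkt − F*| = |165.73 − 166.7908| = CHF 1.06 per share

CHF 1.06 per share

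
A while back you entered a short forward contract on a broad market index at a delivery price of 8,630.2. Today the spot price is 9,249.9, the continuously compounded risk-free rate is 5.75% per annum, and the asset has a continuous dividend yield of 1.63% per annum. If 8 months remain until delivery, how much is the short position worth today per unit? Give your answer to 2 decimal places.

-844.29

Current fair forward for the remaining 8 months: F = S·e^((r − q)·T), (r − q) = 0.0575 − 0.0163 = 0.0412
F = 9249.9 · e^(0.0412 × 8/12) = 9249.9 × 1.02784735 = 9507.4852
Value of long forward = (F − K)·e^(−rT) = (9507.4852 − 8630.2) · e^(−0.0575·8/12)
= 877.2852 × 0.96239209 = 844.29
Short position value = −(long value) = -844.29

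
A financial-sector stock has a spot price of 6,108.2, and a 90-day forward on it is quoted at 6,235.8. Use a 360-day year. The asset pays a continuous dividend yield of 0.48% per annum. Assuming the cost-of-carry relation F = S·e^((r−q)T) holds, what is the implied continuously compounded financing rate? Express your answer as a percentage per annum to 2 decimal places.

8.75%

From F = S·e^((r−q)T): (r − q) = ln(F/S)/T
ln(6235.8/6108.2) = ln(1.020890) = 0.020675
(r − q) = 0.020675 / (90/360) = 0.082700
r = ln(F/S)/T + q = 0.082700 + 0.0048 = 0.087500
r = 8.75%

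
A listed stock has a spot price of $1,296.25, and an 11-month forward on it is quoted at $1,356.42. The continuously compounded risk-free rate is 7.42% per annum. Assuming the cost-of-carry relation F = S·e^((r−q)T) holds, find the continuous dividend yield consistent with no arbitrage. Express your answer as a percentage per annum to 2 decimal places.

From F = S·e^((r−q)T): (r − q) = ln(F/S)/T
ln(1356.42/1296.25) = ln(1.046419) = 0.045374
(r − q) = 0.045374 / (11/12) = 0.049499
q = r − ln(F/S)/T = 0.0742 − 0.049499 = 0.024701
q = 2.47%

2.47%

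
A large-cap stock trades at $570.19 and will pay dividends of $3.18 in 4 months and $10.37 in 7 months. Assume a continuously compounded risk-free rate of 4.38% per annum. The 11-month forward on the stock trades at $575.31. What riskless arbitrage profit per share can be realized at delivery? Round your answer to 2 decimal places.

PV(dividends) I = 3.18·e^(−0.0438·4/12) + 10.37·e^(−0.0438·7/12) = 13.2423
Fair forward F* = (S − I)·e^(rT) = (570.19 − 13.2423)·e^0.040150 = 556.9477 × 1.040967 = 579.7642
Market $575.31 < fair 579.7642: forward underpriced → reverse cash-and-carry (short the stock, invest proceeds at r, pay the dividends, go long the forward).
Profit at T = |F_mkt − F*| = |575.31 − 579.7642| = $4.45 per share

$4.45 per share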